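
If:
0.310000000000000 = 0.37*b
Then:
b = 0.84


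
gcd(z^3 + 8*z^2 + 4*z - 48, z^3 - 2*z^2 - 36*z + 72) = z^2 + 4*z - 12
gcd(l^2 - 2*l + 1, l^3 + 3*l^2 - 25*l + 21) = l - 1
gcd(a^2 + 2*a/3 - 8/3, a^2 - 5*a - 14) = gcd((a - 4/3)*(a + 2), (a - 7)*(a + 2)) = a + 2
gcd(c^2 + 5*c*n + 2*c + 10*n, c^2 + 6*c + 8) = c + 2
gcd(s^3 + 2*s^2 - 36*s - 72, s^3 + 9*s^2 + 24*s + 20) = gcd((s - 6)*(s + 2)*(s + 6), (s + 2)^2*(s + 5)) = s + 2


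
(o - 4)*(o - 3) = o^2 - 7*o + 12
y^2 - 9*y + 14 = (y - 7)*(y - 2)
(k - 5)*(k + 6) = k^2 + k - 30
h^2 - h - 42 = (h - 7)*(h + 6)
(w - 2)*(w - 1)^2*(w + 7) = w^4 + 3*w^3 - 23*w^2 + 33*w - 14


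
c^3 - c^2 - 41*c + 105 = (c - 5)*(c - 3)*(c + 7)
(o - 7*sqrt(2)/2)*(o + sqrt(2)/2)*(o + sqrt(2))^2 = o^4 - sqrt(2)*o^3 - 27*o^2/2 - 13*sqrt(2)*o - 7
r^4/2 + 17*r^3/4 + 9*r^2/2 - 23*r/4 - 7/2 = (r/2 + 1)*(r - 1)*(r + 1/2)*(r + 7)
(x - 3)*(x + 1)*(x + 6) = x^3 + 4*x^2 - 15*x - 18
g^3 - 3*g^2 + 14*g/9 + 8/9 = (g - 2)*(g - 4/3)*(g + 1/3)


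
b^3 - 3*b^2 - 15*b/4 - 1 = (b - 4)*(b + 1/2)^2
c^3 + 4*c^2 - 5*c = c*(c - 1)*(c + 5)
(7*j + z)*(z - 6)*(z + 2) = 7*j*z^2 - 28*j*z - 84*j + z^3 - 4*z^2 - 12*z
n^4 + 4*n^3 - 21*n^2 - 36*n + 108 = (n - 3)*(n - 2)*(n + 3)*(n + 6)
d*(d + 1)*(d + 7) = d^3 + 8*d^2 + 7*d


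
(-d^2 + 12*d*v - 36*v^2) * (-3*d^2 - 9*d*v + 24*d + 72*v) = 3*d^4 - 27*d^3*v - 24*d^3 + 216*d^2*v + 324*d*v^3 - 2592*v^3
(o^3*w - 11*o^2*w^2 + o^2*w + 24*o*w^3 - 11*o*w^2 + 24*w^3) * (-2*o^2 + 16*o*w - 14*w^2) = -2*o^5*w + 38*o^4*w^2 - 2*o^4*w - 238*o^3*w^3 + 38*o^3*w^2 + 538*o^2*w^4 - 238*o^2*w^3 - 336*o*w^5 + 538*o*w^4 - 336*w^5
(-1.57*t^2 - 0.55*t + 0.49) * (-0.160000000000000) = 0.2512*t^2 + 0.088*t - 0.0784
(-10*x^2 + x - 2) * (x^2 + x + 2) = -10*x^4 - 9*x^3 - 21*x^2 - 4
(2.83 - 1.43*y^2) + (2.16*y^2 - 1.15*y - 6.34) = 0.73*y^2 - 1.15*y - 3.51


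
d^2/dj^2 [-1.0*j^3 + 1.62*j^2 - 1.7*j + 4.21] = 3.24 - 6.0*j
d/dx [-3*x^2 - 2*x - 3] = -6*x - 2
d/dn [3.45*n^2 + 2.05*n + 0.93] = 6.9*n + 2.05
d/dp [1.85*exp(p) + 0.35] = 1.85*exp(p)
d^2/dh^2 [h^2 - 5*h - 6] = 2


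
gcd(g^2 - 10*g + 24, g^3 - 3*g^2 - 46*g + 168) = g^2 - 10*g + 24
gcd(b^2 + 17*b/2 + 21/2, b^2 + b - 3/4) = b + 3/2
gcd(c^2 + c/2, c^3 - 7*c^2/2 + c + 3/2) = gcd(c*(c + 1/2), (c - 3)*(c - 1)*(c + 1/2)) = c + 1/2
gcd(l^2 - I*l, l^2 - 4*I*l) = l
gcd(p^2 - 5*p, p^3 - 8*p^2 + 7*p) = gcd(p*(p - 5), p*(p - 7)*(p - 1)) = p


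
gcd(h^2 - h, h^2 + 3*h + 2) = 1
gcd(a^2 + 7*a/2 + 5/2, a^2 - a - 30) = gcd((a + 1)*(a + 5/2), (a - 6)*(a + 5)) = 1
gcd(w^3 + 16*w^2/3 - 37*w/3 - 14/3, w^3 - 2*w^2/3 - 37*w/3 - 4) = w + 1/3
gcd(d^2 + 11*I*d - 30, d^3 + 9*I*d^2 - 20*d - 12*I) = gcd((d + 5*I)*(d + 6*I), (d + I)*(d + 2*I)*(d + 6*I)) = d + 6*I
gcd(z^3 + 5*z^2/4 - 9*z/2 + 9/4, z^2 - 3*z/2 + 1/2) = z - 1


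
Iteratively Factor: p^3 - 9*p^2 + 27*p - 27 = (p - 3)*(p^2 - 6*p + 9) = (p - 3)^2*(p - 3)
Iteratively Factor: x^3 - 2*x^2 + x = (x - 1)*(x^2 - x) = x*(x - 1)*(x - 1)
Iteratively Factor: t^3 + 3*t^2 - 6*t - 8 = (t - 2)*(t^2 + 5*t + 4) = (t - 2)*(t + 4)*(t + 1)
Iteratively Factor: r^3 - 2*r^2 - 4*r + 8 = (r - 2)*(r^2 - 4) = (r - 2)^2*(r + 2)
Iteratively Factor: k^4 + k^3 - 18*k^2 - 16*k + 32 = (k + 4)*(k^3 - 3*k^2 - 6*k + 8) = (k + 2)*(k + 4)*(k^2 - 5*k + 4) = (k - 4)*(k + 2)*(k + 4)*(k - 1)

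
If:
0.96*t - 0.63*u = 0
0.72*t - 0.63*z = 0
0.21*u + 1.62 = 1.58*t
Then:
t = 1.29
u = 1.96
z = 1.47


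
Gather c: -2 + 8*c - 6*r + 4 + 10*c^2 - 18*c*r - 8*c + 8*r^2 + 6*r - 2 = 10*c^2 - 18*c*r + 8*r^2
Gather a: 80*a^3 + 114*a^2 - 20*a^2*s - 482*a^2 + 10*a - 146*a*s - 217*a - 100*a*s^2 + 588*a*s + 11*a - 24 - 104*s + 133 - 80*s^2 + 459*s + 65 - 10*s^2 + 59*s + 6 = 80*a^3 + a^2*(-20*s - 368) + a*(-100*s^2 + 442*s - 196) - 90*s^2 + 414*s + 180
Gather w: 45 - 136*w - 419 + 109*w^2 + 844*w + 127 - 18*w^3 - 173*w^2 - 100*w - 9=-18*w^3 - 64*w^2 + 608*w - 256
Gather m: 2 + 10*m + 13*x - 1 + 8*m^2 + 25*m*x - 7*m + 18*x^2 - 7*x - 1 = 8*m^2 + m*(25*x + 3) + 18*x^2 + 6*x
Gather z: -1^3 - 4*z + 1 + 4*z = 0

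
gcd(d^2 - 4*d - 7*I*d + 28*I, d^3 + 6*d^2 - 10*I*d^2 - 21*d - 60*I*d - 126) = d - 7*I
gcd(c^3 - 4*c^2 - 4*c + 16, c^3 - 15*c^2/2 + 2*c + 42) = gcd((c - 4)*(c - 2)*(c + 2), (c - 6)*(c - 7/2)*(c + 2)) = c + 2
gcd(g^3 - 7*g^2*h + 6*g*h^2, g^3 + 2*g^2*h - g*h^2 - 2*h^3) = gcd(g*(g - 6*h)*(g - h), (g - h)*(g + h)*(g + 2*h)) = g - h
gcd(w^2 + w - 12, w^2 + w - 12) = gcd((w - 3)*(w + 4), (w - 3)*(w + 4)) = w^2 + w - 12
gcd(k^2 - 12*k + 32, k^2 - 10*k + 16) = k - 8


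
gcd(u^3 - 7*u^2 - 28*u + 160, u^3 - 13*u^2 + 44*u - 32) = u^2 - 12*u + 32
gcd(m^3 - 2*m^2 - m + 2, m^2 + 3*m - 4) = m - 1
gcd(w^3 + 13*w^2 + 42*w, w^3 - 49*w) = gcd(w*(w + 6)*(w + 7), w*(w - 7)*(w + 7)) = w^2 + 7*w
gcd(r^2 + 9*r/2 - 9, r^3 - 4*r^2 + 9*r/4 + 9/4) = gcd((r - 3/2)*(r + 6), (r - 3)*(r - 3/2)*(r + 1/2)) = r - 3/2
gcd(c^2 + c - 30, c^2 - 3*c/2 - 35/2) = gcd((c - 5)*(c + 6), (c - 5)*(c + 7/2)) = c - 5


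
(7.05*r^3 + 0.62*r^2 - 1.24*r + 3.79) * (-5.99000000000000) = -42.2295*r^3 - 3.7138*r^2 + 7.4276*r - 22.7021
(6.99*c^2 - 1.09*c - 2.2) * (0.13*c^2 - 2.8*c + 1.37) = 0.9087*c^4 - 19.7137*c^3 + 12.3423*c^2 + 4.6667*c - 3.014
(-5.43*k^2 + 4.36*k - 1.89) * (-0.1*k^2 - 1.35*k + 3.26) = 0.543*k^4 + 6.8945*k^3 - 23.3988*k^2 + 16.7651*k - 6.1614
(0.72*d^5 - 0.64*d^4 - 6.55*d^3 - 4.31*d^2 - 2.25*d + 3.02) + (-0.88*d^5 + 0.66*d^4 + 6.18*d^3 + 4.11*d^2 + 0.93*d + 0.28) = -0.16*d^5 + 0.02*d^4 - 0.37*d^3 - 0.199999999999999*d^2 - 1.32*d + 3.3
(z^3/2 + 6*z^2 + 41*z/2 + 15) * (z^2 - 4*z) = z^5/2 + 4*z^4 - 7*z^3/2 - 67*z^2 - 60*z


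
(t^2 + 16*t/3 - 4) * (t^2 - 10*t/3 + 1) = t^4 + 2*t^3 - 187*t^2/9 + 56*t/3 - 4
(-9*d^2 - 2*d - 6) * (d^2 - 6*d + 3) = -9*d^4 + 52*d^3 - 21*d^2 + 30*d - 18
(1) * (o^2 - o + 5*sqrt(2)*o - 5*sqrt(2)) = o^2 - o + 5*sqrt(2)*o - 5*sqrt(2)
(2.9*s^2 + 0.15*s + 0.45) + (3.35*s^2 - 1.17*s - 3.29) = 6.25*s^2 - 1.02*s - 2.84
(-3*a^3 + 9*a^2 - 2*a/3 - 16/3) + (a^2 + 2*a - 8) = -3*a^3 + 10*a^2 + 4*a/3 - 40/3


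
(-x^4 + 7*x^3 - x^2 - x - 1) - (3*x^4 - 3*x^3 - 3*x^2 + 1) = -4*x^4 + 10*x^3 + 2*x^2 - x - 2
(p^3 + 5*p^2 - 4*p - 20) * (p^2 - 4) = p^5 + 5*p^4 - 8*p^3 - 40*p^2 + 16*p + 80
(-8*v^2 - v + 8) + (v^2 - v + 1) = -7*v^2 - 2*v + 9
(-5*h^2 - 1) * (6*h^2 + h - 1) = -30*h^4 - 5*h^3 - h^2 - h + 1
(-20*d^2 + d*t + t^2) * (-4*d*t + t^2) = 80*d^3*t - 24*d^2*t^2 - 3*d*t^3 + t^4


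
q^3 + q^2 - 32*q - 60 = (q - 6)*(q + 2)*(q + 5)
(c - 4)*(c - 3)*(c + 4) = c^3 - 3*c^2 - 16*c + 48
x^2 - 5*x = x*(x - 5)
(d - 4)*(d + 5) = d^2 + d - 20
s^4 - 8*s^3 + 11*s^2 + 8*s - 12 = (s - 6)*(s - 2)*(s - 1)*(s + 1)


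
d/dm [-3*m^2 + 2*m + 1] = 2 - 6*m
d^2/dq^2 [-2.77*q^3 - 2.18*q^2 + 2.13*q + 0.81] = -16.62*q - 4.36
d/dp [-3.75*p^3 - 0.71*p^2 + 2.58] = p*(-11.25*p - 1.42)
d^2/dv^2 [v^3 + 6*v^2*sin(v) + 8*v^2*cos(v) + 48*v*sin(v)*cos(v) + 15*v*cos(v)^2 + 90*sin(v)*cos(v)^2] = -6*v^2*sin(v) - 8*v^2*cos(v) - 32*v*sin(v) - 96*v*sin(2*v) + 24*v*cos(v) - 30*v*cos(2*v) + 6*v - 21*sin(v)/2 - 30*sin(2*v) - 405*sin(3*v)/2 + 16*cos(v) + 96*cos(2*v)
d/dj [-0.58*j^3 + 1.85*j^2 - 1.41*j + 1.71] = -1.74*j^2 + 3.7*j - 1.41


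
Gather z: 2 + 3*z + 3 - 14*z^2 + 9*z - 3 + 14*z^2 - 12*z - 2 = 0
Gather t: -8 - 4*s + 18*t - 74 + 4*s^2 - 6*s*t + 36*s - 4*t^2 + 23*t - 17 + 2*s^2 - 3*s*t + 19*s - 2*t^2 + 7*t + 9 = 6*s^2 + 51*s - 6*t^2 + t*(48 - 9*s) - 90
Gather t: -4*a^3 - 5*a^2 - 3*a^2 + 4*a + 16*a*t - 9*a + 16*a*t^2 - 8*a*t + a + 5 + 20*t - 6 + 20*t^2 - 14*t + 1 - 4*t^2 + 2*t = -4*a^3 - 8*a^2 - 4*a + t^2*(16*a + 16) + t*(8*a + 8)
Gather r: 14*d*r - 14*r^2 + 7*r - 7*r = 14*d*r - 14*r^2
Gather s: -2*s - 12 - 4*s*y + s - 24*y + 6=s*(-4*y - 1) - 24*y - 6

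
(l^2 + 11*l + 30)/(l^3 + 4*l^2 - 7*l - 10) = (l + 6)/(l^2 - l - 2)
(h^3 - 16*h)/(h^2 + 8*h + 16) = h*(h - 4)/(h + 4)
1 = 1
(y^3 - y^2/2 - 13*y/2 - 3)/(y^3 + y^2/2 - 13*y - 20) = (2*y^2 - 5*y - 3)/(2*y^2 - 3*y - 20)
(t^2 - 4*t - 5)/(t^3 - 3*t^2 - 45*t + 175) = (t + 1)/(t^2 + 2*t - 35)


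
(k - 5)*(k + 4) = k^2 - k - 20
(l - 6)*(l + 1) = l^2 - 5*l - 6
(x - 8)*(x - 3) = x^2 - 11*x + 24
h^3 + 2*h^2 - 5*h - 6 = (h - 2)*(h + 1)*(h + 3)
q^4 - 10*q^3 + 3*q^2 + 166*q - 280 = (q - 7)*(q - 5)*(q - 2)*(q + 4)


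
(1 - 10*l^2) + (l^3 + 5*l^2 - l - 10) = l^3 - 5*l^2 - l - 9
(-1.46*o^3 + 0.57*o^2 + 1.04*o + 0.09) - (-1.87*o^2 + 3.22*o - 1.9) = -1.46*o^3 + 2.44*o^2 - 2.18*o + 1.99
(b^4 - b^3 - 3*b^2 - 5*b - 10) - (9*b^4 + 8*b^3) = -8*b^4 - 9*b^3 - 3*b^2 - 5*b - 10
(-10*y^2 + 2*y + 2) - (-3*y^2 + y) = -7*y^2 + y + 2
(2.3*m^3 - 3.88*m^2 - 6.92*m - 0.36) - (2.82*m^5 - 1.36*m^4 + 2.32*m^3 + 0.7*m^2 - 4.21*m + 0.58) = -2.82*m^5 + 1.36*m^4 - 0.02*m^3 - 4.58*m^2 - 2.71*m - 0.94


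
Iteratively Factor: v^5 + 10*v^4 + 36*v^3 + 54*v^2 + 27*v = (v + 1)*(v^4 + 9*v^3 + 27*v^2 + 27*v) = (v + 1)*(v + 3)*(v^3 + 6*v^2 + 9*v) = (v + 1)*(v + 3)^2*(v^2 + 3*v) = v*(v + 1)*(v + 3)^2*(v + 3)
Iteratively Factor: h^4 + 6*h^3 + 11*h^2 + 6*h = (h + 1)*(h^3 + 5*h^2 + 6*h) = (h + 1)*(h + 2)*(h^2 + 3*h) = (h + 1)*(h + 2)*(h + 3)*(h)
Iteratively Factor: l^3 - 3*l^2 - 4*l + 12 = (l - 2)*(l^2 - l - 6) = (l - 3)*(l - 2)*(l + 2)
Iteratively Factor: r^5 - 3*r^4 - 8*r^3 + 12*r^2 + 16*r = (r - 2)*(r^4 - r^3 - 10*r^2 - 8*r) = (r - 4)*(r - 2)*(r^3 + 3*r^2 + 2*r) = r*(r - 4)*(r - 2)*(r^2 + 3*r + 2) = r*(r - 4)*(r - 2)*(r + 1)*(r + 2)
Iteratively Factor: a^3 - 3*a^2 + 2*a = (a - 1)*(a^2 - 2*a) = (a - 2)*(a - 1)*(a)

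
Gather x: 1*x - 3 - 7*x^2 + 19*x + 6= -7*x^2 + 20*x + 3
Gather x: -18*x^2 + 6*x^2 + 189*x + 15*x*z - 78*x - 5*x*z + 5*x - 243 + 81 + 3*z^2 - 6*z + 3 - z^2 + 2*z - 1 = -12*x^2 + x*(10*z + 116) + 2*z^2 - 4*z - 160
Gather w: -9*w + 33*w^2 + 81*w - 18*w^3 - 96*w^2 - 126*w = -18*w^3 - 63*w^2 - 54*w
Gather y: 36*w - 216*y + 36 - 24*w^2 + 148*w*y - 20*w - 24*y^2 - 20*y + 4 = -24*w^2 + 16*w - 24*y^2 + y*(148*w - 236) + 40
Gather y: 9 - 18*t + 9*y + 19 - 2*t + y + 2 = -20*t + 10*y + 30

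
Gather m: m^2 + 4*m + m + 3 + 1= m^2 + 5*m + 4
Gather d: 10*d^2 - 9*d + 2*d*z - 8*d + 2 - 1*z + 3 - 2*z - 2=10*d^2 + d*(2*z - 17) - 3*z + 3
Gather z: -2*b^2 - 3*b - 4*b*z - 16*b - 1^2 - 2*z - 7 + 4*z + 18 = -2*b^2 - 19*b + z*(2 - 4*b) + 10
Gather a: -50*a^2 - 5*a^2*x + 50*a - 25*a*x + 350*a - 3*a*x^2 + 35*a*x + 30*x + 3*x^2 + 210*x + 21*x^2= a^2*(-5*x - 50) + a*(-3*x^2 + 10*x + 400) + 24*x^2 + 240*x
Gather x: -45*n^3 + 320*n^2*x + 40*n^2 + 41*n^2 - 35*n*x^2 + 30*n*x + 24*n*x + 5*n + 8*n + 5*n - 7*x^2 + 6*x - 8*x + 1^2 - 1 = -45*n^3 + 81*n^2 + 18*n + x^2*(-35*n - 7) + x*(320*n^2 + 54*n - 2)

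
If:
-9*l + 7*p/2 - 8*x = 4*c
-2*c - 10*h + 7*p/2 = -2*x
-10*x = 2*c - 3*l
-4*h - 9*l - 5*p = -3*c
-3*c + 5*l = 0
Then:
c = 0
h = 0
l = 0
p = 0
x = 0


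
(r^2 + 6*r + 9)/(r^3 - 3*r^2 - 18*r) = (r + 3)/(r*(r - 6))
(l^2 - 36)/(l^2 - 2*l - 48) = (l - 6)/(l - 8)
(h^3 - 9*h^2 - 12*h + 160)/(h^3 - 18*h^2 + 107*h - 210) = (h^2 - 4*h - 32)/(h^2 - 13*h + 42)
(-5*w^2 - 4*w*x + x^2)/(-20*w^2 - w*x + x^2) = (w + x)/(4*w + x)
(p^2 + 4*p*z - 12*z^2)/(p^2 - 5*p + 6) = (p^2 + 4*p*z - 12*z^2)/(p^2 - 5*p + 6)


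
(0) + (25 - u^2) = 25 - u^2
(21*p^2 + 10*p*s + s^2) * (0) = 0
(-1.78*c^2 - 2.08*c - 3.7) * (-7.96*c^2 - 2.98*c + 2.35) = 14.1688*c^4 + 21.8612*c^3 + 31.4674*c^2 + 6.138*c - 8.695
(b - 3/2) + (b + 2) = 2*b + 1/2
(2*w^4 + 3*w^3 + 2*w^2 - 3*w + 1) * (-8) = -16*w^4 - 24*w^3 - 16*w^2 + 24*w - 8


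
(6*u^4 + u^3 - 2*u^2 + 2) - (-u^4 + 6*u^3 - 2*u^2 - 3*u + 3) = 7*u^4 - 5*u^3 + 3*u - 1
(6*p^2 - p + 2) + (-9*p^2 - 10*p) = -3*p^2 - 11*p + 2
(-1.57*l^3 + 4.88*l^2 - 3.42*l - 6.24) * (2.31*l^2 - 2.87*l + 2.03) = -3.6267*l^5 + 15.7787*l^4 - 25.0929*l^3 + 5.3074*l^2 + 10.9662*l - 12.6672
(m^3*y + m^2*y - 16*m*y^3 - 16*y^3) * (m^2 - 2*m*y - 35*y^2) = m^5*y - 2*m^4*y^2 + m^4*y - 51*m^3*y^3 - 2*m^3*y^2 + 32*m^2*y^4 - 51*m^2*y^3 + 560*m*y^5 + 32*m*y^4 + 560*y^5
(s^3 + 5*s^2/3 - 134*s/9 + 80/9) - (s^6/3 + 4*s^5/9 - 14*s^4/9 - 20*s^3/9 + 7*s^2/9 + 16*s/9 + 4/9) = -s^6/3 - 4*s^5/9 + 14*s^4/9 + 29*s^3/9 + 8*s^2/9 - 50*s/3 + 76/9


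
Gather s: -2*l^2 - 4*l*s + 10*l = -2*l^2 - 4*l*s + 10*l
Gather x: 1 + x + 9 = x + 10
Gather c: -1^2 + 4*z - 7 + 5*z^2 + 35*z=5*z^2 + 39*z - 8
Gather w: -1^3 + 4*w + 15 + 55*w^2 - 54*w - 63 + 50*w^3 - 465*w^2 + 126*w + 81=50*w^3 - 410*w^2 + 76*w + 32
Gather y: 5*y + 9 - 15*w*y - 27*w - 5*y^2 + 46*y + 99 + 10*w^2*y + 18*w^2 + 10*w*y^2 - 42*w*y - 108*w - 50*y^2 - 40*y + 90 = 18*w^2 - 135*w + y^2*(10*w - 55) + y*(10*w^2 - 57*w + 11) + 198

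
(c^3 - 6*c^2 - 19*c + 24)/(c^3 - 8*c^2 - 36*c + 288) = (c^2 + 2*c - 3)/(c^2 - 36)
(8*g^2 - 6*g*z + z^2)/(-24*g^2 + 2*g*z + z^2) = (-2*g + z)/(6*g + z)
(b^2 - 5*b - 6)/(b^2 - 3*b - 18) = (b + 1)/(b + 3)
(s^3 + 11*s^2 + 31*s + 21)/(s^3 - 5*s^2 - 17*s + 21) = (s^2 + 8*s + 7)/(s^2 - 8*s + 7)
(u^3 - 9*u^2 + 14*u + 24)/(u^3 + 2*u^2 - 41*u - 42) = (u - 4)/(u + 7)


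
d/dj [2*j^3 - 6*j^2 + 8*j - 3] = 6*j^2 - 12*j + 8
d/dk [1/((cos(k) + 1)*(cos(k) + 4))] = (2*cos(k) + 5)*sin(k)/((cos(k) + 1)^2*(cos(k) + 4)^2)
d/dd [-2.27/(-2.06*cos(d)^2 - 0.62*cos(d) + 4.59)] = (9.3524*cos(d) + 1.4074)*sin(d)/(2.06*cos(d)^2 + 0.62*cos(d) - 4.59)^2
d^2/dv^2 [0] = 0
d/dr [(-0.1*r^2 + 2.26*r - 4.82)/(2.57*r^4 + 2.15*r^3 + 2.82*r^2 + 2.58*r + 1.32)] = (0.514*r^5 - 17.2096*r^4 + 39.8316*r^3 + 24.4578*r^2 + 26.9208*r + 15.4188)/(6.6049*r^8 + 11.051*r^7 + 19.1173*r^6 + 25.3872*r^5 + 25.8312*r^4 + 20.2272*r^3 + 14.1012*r^2 + 6.8112*r + 1.7424)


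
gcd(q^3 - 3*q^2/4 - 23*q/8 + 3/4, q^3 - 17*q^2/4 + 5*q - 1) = q^2 - 9*q/4 + 1/2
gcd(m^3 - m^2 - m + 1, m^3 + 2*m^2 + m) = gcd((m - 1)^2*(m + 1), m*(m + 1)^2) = m + 1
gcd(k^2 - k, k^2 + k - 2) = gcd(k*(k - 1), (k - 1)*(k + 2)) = k - 1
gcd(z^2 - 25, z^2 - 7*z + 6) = 1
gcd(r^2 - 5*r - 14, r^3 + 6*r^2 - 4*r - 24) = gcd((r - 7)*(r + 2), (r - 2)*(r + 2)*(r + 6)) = r + 2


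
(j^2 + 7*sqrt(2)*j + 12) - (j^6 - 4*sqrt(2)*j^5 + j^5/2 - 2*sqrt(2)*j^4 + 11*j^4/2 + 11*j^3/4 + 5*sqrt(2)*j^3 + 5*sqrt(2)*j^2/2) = -j^6 - j^5/2 + 4*sqrt(2)*j^5 - 11*j^4/2 + 2*sqrt(2)*j^4 - 5*sqrt(2)*j^3 - 11*j^3/4 - 5*sqrt(2)*j^2/2 + j^2 + 7*sqrt(2)*j + 12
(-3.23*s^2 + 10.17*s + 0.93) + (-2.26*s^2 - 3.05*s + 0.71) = -5.49*s^2 + 7.12*s + 1.64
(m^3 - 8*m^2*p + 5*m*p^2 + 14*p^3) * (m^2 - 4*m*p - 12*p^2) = m^5 - 12*m^4*p + 25*m^3*p^2 + 90*m^2*p^3 - 116*m*p^4 - 168*p^5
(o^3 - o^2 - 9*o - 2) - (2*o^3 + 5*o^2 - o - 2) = -o^3 - 6*o^2 - 8*o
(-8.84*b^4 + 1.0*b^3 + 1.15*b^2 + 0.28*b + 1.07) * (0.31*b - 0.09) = -2.7404*b^5 + 1.1056*b^4 + 0.2665*b^3 - 0.0167*b^2 + 0.3065*b - 0.0963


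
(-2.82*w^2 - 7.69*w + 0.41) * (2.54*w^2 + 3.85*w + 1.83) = -7.1628*w^4 - 30.3896*w^3 - 33.7257*w^2 - 12.4942*w + 0.7503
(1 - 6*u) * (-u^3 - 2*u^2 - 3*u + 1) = 6*u^4 + 11*u^3 + 16*u^2 - 9*u + 1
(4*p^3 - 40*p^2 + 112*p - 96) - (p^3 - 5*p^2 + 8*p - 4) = 3*p^3 - 35*p^2 + 104*p - 92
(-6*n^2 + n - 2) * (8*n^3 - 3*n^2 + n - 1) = -48*n^5 + 26*n^4 - 25*n^3 + 13*n^2 - 3*n + 2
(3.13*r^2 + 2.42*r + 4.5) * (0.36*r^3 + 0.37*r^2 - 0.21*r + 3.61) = 1.1268*r^5 + 2.0293*r^4 + 1.8581*r^3 + 12.4561*r^2 + 7.7912*r + 16.245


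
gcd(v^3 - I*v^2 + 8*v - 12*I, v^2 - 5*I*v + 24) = v + 3*I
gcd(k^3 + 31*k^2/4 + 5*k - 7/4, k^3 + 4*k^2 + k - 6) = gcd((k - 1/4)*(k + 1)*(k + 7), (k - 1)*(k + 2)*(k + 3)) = 1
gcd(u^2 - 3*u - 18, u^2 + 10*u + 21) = u + 3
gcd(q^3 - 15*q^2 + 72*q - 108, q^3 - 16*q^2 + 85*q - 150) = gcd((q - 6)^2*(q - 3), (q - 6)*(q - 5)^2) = q - 6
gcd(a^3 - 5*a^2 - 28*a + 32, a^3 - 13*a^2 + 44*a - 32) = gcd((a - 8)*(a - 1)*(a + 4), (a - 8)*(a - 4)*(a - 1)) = a^2 - 9*a + 8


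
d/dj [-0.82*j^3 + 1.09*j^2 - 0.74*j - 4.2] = -2.46*j^2 + 2.18*j - 0.74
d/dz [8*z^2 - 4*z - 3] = 16*z - 4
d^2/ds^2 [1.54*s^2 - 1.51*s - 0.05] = 3.08000000000000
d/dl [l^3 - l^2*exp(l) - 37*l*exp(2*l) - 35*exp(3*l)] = -l^2*exp(l) + 3*l^2 - 74*l*exp(2*l) - 2*l*exp(l) - 105*exp(3*l) - 37*exp(2*l)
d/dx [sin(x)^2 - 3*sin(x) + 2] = (2*sin(x) - 3)*cos(x)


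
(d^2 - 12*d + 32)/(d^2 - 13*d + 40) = (d - 4)/(d - 5)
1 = 1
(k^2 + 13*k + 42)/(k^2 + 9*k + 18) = (k + 7)/(k + 3)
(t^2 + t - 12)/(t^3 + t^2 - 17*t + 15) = (t + 4)/(t^2 + 4*t - 5)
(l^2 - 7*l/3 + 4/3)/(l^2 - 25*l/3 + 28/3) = (l - 1)/(l - 7)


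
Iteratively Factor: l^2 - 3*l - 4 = (l + 1)*(l - 4)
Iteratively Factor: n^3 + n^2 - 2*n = (n)*(n^2 + n - 2) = n*(n + 2)*(n - 1)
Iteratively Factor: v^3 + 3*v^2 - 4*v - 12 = (v + 2)*(v^2 + v - 6) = (v + 2)*(v + 3)*(v - 2)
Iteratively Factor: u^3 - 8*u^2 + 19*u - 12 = (u - 3)*(u^2 - 5*u + 4) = (u - 4)*(u - 3)*(u - 1)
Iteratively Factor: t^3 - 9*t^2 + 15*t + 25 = (t - 5)*(t^2 - 4*t - 5) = (t - 5)^2*(t + 1)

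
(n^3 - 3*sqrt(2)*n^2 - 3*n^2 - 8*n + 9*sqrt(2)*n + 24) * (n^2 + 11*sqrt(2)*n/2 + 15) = n^5 - 3*n^4 + 5*sqrt(2)*n^4/2 - 26*n^3 - 15*sqrt(2)*n^3/2 - 89*sqrt(2)*n^2 + 78*n^2 - 120*n + 267*sqrt(2)*n + 360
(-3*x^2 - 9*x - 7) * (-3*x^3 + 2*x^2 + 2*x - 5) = 9*x^5 + 21*x^4 - 3*x^3 - 17*x^2 + 31*x + 35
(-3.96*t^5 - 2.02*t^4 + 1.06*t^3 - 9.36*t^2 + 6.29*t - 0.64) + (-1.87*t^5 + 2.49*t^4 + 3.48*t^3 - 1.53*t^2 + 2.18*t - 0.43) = -5.83*t^5 + 0.47*t^4 + 4.54*t^3 - 10.89*t^2 + 8.47*t - 1.07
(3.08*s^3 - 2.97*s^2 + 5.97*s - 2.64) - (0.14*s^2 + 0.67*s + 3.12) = 3.08*s^3 - 3.11*s^2 + 5.3*s - 5.76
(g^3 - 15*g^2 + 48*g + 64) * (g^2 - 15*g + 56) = g^5 - 30*g^4 + 329*g^3 - 1496*g^2 + 1728*g + 3584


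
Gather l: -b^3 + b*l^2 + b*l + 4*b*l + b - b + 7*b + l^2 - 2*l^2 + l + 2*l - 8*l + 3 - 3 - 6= -b^3 + 7*b + l^2*(b - 1) + l*(5*b - 5) - 6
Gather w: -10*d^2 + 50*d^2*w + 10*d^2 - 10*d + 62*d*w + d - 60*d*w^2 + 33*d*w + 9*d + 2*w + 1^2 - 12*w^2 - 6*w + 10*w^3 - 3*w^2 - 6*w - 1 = 10*w^3 + w^2*(-60*d - 15) + w*(50*d^2 + 95*d - 10)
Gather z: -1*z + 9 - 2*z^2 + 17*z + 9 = -2*z^2 + 16*z + 18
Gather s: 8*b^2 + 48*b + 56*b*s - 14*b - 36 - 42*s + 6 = 8*b^2 + 34*b + s*(56*b - 42) - 30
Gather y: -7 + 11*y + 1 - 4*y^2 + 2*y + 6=-4*y^2 + 13*y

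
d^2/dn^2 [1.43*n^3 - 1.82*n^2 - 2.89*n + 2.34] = 8.58*n - 3.64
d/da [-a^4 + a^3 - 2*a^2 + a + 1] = -4*a^3 + 3*a^2 - 4*a + 1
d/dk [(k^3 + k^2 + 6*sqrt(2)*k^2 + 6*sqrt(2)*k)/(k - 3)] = 2*(k^3 - 4*k^2 + 3*sqrt(2)*k^2 - 18*sqrt(2)*k - 3*k - 9*sqrt(2))/(k^2 - 6*k + 9)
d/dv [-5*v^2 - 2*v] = -10*v - 2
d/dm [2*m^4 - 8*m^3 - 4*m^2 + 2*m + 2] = 8*m^3 - 24*m^2 - 8*m + 2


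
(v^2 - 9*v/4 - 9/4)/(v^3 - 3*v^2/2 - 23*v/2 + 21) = (4*v + 3)/(2*(2*v^2 + 3*v - 14))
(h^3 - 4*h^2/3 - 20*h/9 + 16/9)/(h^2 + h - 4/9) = (3*h^2 - 8*h + 4)/(3*h - 1)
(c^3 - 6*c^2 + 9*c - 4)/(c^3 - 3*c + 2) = (c - 4)/(c + 2)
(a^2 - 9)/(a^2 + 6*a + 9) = (a - 3)/(a + 3)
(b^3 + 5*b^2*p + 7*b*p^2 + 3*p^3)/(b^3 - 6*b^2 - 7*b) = (b^3 + 5*b^2*p + 7*b*p^2 + 3*p^3)/(b*(b^2 - 6*b - 7))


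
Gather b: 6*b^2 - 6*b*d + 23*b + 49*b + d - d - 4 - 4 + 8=6*b^2 + b*(72 - 6*d)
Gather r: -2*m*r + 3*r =r*(3 - 2*m)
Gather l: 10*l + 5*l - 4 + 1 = 15*l - 3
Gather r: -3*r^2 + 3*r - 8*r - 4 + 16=-3*r^2 - 5*r + 12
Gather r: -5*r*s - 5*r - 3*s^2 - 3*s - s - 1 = r*(-5*s - 5) - 3*s^2 - 4*s - 1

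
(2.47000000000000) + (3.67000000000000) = 6.14000000000000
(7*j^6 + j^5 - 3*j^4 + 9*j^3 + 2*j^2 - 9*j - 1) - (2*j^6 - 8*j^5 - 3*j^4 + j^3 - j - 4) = 5*j^6 + 9*j^5 + 8*j^3 + 2*j^2 - 8*j + 3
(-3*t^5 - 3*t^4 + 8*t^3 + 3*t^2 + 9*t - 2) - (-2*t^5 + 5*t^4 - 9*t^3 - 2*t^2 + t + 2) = -t^5 - 8*t^4 + 17*t^3 + 5*t^2 + 8*t - 4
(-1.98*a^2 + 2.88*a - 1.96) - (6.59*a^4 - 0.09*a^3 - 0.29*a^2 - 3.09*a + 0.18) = -6.59*a^4 + 0.09*a^3 - 1.69*a^2 + 5.97*a - 2.14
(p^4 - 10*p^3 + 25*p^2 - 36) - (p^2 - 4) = p^4 - 10*p^3 + 24*p^2 - 32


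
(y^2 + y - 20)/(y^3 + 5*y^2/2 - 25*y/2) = 2*(y - 4)/(y*(2*y - 5))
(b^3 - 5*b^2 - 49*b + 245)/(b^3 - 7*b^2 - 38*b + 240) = (b^2 - 49)/(b^2 - 2*b - 48)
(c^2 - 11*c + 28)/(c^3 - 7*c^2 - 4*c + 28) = (c - 4)/(c^2 - 4)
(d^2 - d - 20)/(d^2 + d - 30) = (d + 4)/(d + 6)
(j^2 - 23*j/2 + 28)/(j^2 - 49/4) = 2*(j - 8)/(2*j + 7)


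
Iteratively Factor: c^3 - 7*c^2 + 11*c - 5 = (c - 1)*(c^2 - 6*c + 5) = (c - 1)^2*(c - 5)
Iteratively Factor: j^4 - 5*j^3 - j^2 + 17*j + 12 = (j - 3)*(j^3 - 2*j^2 - 7*j - 4) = (j - 4)*(j - 3)*(j^2 + 2*j + 1) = (j - 4)*(j - 3)*(j + 1)*(j + 1)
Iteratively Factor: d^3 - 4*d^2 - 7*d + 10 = (d - 5)*(d^2 + d - 2) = (d - 5)*(d + 2)*(d - 1)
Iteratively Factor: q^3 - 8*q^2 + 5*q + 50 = (q - 5)*(q^2 - 3*q - 10) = (q - 5)^2*(q + 2)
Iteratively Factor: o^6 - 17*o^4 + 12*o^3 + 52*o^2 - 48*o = (o - 3)*(o^5 + 3*o^4 - 8*o^3 - 12*o^2 + 16*o) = (o - 3)*(o + 4)*(o^4 - o^3 - 4*o^2 + 4*o) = (o - 3)*(o + 2)*(o + 4)*(o^3 - 3*o^2 + 2*o) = (o - 3)*(o - 2)*(o + 2)*(o + 4)*(o^2 - o) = (o - 3)*(o - 2)*(o - 1)*(o + 2)*(o + 4)*(o)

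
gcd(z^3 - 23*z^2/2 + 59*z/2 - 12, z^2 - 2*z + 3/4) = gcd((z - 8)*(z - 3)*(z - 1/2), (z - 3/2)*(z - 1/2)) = z - 1/2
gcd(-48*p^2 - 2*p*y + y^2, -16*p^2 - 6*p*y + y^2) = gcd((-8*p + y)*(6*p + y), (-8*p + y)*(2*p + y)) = -8*p + y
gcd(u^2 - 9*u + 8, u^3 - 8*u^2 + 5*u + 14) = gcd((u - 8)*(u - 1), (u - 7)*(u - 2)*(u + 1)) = 1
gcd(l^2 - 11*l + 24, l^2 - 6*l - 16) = l - 8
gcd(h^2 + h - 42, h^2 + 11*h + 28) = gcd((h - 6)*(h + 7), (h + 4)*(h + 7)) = h + 7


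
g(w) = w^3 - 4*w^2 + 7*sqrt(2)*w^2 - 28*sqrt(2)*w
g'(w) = 3*w^2 - 8*w + 14*sqrt(2)*w - 28*sqrt(2)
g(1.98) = -47.51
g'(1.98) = -4.47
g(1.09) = -34.86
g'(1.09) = -23.17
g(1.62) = -44.41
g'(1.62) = -12.61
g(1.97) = -47.47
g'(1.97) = -4.71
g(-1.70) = 79.45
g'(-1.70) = -50.99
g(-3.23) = 155.75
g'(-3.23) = -46.41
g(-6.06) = 234.07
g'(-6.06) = -0.93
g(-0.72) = 31.20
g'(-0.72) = -46.54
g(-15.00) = -1453.64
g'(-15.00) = 458.42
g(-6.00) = 233.97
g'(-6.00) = -2.39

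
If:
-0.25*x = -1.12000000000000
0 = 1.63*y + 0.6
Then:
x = 4.48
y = -0.37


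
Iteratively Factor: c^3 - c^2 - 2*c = (c - 2)*(c^2 + c) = c*(c - 2)*(c + 1)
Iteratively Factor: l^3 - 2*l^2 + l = (l - 1)*(l^2 - l) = (l - 1)^2*(l)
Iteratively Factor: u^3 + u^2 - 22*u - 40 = (u - 5)*(u^2 + 6*u + 8) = (u - 5)*(u + 4)*(u + 2)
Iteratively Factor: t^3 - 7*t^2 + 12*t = (t - 4)*(t^2 - 3*t) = t*(t - 4)*(t - 3)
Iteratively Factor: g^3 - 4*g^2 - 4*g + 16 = (g - 2)*(g^2 - 2*g - 8) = (g - 2)*(g + 2)*(g - 4)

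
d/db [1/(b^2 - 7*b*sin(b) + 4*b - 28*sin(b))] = (7*b*cos(b) - 2*b + 7*sin(b) + 28*cos(b) - 4)/((b + 4)^2*(b - 7*sin(b))^2)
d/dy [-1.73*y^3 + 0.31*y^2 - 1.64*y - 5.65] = -5.19*y^2 + 0.62*y - 1.64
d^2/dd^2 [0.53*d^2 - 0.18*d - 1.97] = 1.06000000000000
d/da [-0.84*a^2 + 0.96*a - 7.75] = 0.96 - 1.68*a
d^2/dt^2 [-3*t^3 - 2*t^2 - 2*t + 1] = -18*t - 4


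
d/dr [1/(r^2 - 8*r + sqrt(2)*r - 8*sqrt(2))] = (-2*r - sqrt(2) + 8)/(r^2 - 8*r + sqrt(2)*r - 8*sqrt(2))^2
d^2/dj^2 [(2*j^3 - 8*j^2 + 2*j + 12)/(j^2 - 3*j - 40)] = 8*(19*j^3 - 51*j^2 + 2433*j - 3113)/(j^6 - 9*j^5 - 93*j^4 + 693*j^3 + 3720*j^2 - 14400*j - 64000)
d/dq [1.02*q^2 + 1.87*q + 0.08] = 2.04*q + 1.87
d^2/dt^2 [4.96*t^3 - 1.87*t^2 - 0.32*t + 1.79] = 29.76*t - 3.74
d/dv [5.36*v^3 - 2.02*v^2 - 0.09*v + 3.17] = 16.08*v^2 - 4.04*v - 0.09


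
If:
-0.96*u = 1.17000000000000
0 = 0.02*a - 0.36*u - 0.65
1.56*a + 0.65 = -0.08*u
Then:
No Solution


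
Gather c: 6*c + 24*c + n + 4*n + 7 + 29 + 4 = 30*c + 5*n + 40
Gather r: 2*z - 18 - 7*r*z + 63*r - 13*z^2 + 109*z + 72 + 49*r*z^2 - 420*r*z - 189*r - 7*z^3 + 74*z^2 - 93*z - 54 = r*(49*z^2 - 427*z - 126) - 7*z^3 + 61*z^2 + 18*z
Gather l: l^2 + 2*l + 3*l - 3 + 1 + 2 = l^2 + 5*l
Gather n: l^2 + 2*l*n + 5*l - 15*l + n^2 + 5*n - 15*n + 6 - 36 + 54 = l^2 - 10*l + n^2 + n*(2*l - 10) + 24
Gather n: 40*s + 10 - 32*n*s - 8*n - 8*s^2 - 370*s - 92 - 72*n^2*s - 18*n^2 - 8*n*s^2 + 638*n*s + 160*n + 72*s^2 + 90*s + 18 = n^2*(-72*s - 18) + n*(-8*s^2 + 606*s + 152) + 64*s^2 - 240*s - 64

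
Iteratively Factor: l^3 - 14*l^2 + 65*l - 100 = (l - 5)*(l^2 - 9*l + 20) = (l - 5)*(l - 4)*(l - 5)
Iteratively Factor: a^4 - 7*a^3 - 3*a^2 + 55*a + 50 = (a + 1)*(a^3 - 8*a^2 + 5*a + 50) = (a + 1)*(a + 2)*(a^2 - 10*a + 25) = (a - 5)*(a + 1)*(a + 2)*(a - 5)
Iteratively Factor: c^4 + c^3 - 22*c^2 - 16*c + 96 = (c - 4)*(c^3 + 5*c^2 - 2*c - 24) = (c - 4)*(c - 2)*(c^2 + 7*c + 12) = (c - 4)*(c - 2)*(c + 4)*(c + 3)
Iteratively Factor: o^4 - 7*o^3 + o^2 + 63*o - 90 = (o - 2)*(o^3 - 5*o^2 - 9*o + 45) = (o - 2)*(o + 3)*(o^2 - 8*o + 15) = (o - 3)*(o - 2)*(o + 3)*(o - 5)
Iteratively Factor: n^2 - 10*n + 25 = (n - 5)*(n - 5)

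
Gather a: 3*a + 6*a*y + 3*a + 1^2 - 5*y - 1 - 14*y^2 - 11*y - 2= a*(6*y + 6) - 14*y^2 - 16*y - 2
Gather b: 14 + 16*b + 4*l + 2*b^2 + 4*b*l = 2*b^2 + b*(4*l + 16) + 4*l + 14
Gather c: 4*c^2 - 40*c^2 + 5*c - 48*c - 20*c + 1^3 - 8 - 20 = -36*c^2 - 63*c - 27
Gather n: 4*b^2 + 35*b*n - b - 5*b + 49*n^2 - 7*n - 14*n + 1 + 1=4*b^2 - 6*b + 49*n^2 + n*(35*b - 21) + 2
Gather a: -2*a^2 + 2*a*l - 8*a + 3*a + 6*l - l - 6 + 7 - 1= -2*a^2 + a*(2*l - 5) + 5*l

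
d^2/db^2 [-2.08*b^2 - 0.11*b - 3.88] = -4.16000000000000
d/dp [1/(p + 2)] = -1/(p + 2)^2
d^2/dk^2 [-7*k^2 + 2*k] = -14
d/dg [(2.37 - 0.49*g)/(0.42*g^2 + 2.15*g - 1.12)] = (0.2058*g^2 - 1.9908*g - 4.5467)/(0.1764*g^4 + 1.806*g^3 + 3.6817*g^2 - 4.816*g + 1.2544)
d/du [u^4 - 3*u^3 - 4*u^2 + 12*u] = 4*u^3 - 9*u^2 - 8*u + 12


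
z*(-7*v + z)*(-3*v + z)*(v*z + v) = 21*v^3*z^2 + 21*v^3*z - 10*v^2*z^3 - 10*v^2*z^2 + v*z^4 + v*z^3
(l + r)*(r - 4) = l*r - 4*l + r^2 - 4*r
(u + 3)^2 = u^2 + 6*u + 9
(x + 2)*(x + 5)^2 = x^3 + 12*x^2 + 45*x + 50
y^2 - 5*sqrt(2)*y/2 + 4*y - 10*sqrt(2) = (y + 4)*(y - 5*sqrt(2)/2)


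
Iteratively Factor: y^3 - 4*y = (y - 2)*(y^2 + 2*y) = y*(y - 2)*(y + 2)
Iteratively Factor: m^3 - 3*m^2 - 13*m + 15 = (m + 3)*(m^2 - 6*m + 5) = (m - 5)*(m + 3)*(m - 1)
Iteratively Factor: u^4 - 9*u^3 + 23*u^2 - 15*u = (u)*(u^3 - 9*u^2 + 23*u - 15) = u*(u - 1)*(u^2 - 8*u + 15) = u*(u - 3)*(u - 1)*(u - 5)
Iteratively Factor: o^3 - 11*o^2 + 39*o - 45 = (o - 5)*(o^2 - 6*o + 9) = (o - 5)*(o - 3)*(o - 3)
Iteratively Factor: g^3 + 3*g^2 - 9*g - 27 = (g + 3)*(g^2 - 9) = (g + 3)^2*(g - 3)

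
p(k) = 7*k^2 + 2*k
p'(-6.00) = -82.00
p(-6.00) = 240.00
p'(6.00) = 86.00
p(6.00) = 264.00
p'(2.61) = 38.54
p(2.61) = 52.90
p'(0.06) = 2.84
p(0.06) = 0.15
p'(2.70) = 39.80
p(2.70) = 56.43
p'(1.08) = 17.12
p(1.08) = 10.32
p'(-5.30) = -72.20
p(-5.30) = 186.03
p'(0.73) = 12.22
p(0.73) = 5.19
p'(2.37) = 35.18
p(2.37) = 44.06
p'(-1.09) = -13.26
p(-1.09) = 6.14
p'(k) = 14*k + 2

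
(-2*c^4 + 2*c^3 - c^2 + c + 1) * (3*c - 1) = -6*c^5 + 8*c^4 - 5*c^3 + 4*c^2 + 2*c - 1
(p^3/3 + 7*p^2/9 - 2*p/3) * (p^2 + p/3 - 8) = p^5/3 + 8*p^4/9 - 83*p^3/27 - 58*p^2/9 + 16*p/3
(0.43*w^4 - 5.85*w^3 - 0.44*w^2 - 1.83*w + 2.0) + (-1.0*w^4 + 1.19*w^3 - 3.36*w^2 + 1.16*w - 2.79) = -0.57*w^4 - 4.66*w^3 - 3.8*w^2 - 0.67*w - 0.79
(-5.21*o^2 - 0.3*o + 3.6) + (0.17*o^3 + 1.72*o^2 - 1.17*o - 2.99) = 0.17*o^3 - 3.49*o^2 - 1.47*o + 0.61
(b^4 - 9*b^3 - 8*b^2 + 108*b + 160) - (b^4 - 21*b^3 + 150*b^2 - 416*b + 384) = 12*b^3 - 158*b^2 + 524*b - 224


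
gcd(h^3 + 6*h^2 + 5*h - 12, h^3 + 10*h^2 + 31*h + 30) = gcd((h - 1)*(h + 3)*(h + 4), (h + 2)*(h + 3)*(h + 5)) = h + 3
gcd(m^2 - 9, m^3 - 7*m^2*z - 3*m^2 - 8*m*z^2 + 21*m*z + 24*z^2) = m - 3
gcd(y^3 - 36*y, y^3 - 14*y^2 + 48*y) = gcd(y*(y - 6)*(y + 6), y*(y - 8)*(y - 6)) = y^2 - 6*y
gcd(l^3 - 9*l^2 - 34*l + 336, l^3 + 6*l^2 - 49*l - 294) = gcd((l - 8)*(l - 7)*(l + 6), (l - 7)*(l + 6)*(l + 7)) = l^2 - l - 42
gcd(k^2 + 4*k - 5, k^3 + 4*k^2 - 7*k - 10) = k + 5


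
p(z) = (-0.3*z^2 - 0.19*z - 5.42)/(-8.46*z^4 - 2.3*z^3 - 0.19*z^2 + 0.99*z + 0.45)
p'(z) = (-0.6*z - 0.19)/(-8.46*z^4 - 2.3*z^3 - 0.19*z^2 + 0.99*z + 0.45) + (-0.3*z^2 - 0.19*z - 5.42)*(33.84*z^3 + 6.9*z^2 + 0.38*z - 0.99)/(-8.46*z^4 - 2.3*z^3 - 0.19*z^2 + 0.99*z + 0.45)^2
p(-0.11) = -15.86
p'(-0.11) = 45.89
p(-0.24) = -26.28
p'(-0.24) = 147.25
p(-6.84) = 0.00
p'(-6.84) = 0.00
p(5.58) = 0.00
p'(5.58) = -0.00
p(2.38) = 0.03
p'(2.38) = -0.04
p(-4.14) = 0.00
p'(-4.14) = 0.00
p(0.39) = -11.66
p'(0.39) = -55.27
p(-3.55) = 0.01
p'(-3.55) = 0.01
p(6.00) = 0.00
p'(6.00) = -0.00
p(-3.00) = 0.01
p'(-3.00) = 0.01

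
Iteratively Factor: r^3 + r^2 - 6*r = (r + 3)*(r^2 - 2*r) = r*(r + 3)*(r - 2)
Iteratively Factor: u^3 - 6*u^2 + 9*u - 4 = (u - 1)*(u^2 - 5*u + 4) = (u - 4)*(u - 1)*(u - 1)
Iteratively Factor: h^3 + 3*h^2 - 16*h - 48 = (h + 4)*(h^2 - h - 12) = (h - 4)*(h + 4)*(h + 3)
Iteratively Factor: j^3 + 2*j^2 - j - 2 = (j + 2)*(j^2 - 1) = (j + 1)*(j + 2)*(j - 1)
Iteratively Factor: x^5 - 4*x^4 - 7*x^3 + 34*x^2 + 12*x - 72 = (x - 3)*(x^4 - x^3 - 10*x^2 + 4*x + 24) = (x - 3)*(x - 2)*(x^3 + x^2 - 8*x - 12) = (x - 3)*(x - 2)*(x + 2)*(x^2 - x - 6) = (x - 3)*(x - 2)*(x + 2)^2*(x - 3)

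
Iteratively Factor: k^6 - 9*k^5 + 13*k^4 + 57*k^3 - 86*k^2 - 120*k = (k - 3)*(k^5 - 6*k^4 - 5*k^3 + 42*k^2 + 40*k) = (k - 5)*(k - 3)*(k^4 - k^3 - 10*k^2 - 8*k) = (k - 5)*(k - 3)*(k + 2)*(k^3 - 3*k^2 - 4*k) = (k - 5)*(k - 4)*(k - 3)*(k + 2)*(k^2 + k) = (k - 5)*(k - 4)*(k - 3)*(k + 1)*(k + 2)*(k)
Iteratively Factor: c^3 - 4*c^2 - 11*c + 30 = (c - 2)*(c^2 - 2*c - 15) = (c - 5)*(c - 2)*(c + 3)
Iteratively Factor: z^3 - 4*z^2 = (z - 4)*(z^2) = z*(z - 4)*(z)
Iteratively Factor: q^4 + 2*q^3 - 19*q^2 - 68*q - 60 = (q - 5)*(q^3 + 7*q^2 + 16*q + 12) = (q - 5)*(q + 2)*(q^2 + 5*q + 6) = (q - 5)*(q + 2)*(q + 3)*(q + 2)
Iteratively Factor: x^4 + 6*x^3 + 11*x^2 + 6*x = (x + 2)*(x^3 + 4*x^2 + 3*x) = (x + 1)*(x + 2)*(x^2 + 3*x) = (x + 1)*(x + 2)*(x + 3)*(x)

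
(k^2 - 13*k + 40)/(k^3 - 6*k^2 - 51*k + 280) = 1/(k + 7)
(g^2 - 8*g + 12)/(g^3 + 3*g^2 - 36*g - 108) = (g - 2)/(g^2 + 9*g + 18)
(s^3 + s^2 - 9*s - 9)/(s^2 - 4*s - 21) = (s^2 - 2*s - 3)/(s - 7)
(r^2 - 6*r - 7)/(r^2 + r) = (r - 7)/r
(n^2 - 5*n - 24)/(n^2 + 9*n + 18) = (n - 8)/(n + 6)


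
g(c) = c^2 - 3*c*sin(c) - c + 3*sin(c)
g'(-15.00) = -65.51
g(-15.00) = 208.79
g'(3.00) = 10.52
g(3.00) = 5.15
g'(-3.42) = -21.41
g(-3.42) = 18.76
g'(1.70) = -0.30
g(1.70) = -0.89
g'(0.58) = -0.43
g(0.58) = 0.45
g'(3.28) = 12.75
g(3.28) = 8.42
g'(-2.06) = -6.79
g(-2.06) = -1.80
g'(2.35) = 4.41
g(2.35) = 0.29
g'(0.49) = -0.08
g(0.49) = 0.47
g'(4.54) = 12.86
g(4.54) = 26.53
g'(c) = -3*c*cos(c) + 2*c - 3*sin(c) + 3*cos(c) - 1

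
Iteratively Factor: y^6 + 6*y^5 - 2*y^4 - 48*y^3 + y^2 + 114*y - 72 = (y + 3)*(y^5 + 3*y^4 - 11*y^3 - 15*y^2 + 46*y - 24) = (y - 1)*(y + 3)*(y^4 + 4*y^3 - 7*y^2 - 22*y + 24) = (y - 1)*(y + 3)*(y + 4)*(y^3 - 7*y + 6) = (y - 1)^2*(y + 3)*(y + 4)*(y^2 + y - 6) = (y - 1)^2*(y + 3)^2*(y + 4)*(y - 2)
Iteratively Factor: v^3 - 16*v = (v + 4)*(v^2 - 4*v) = v*(v + 4)*(v - 4)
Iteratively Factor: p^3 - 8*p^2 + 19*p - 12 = (p - 1)*(p^2 - 7*p + 12) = (p - 3)*(p - 1)*(p - 4)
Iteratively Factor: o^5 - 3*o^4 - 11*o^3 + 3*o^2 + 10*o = (o - 5)*(o^4 + 2*o^3 - o^2 - 2*o) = (o - 5)*(o + 2)*(o^3 - o) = o*(o - 5)*(o + 2)*(o^2 - 1) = o*(o - 5)*(o + 1)*(o + 2)*(o - 1)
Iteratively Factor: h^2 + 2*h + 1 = (h + 1)*(h + 1)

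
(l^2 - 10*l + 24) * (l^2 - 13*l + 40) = l^4 - 23*l^3 + 194*l^2 - 712*l + 960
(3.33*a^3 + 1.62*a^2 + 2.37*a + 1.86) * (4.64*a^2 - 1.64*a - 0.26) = 15.4512*a^5 + 2.0556*a^4 + 7.4742*a^3 + 4.3224*a^2 - 3.6666*a - 0.4836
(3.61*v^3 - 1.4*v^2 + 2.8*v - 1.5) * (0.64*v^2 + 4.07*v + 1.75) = 2.3104*v^5 + 13.7967*v^4 + 2.4115*v^3 + 7.986*v^2 - 1.205*v - 2.625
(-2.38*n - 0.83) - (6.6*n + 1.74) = -8.98*n - 2.57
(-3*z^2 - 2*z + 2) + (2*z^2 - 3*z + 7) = -z^2 - 5*z + 9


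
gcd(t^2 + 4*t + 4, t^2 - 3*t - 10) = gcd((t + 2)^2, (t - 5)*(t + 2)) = t + 2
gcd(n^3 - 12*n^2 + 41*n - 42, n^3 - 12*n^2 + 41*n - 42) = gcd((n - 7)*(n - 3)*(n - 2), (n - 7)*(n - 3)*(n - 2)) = n^3 - 12*n^2 + 41*n - 42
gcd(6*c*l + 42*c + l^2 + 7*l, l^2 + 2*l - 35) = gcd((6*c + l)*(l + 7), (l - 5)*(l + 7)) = l + 7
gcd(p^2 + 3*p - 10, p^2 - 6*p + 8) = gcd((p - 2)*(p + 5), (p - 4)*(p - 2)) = p - 2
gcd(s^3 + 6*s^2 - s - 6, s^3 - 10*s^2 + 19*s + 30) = s + 1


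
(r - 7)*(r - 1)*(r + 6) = r^3 - 2*r^2 - 41*r + 42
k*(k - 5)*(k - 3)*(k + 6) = k^4 - 2*k^3 - 33*k^2 + 90*k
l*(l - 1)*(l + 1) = l^3 - l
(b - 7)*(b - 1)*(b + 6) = b^3 - 2*b^2 - 41*b + 42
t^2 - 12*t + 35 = (t - 7)*(t - 5)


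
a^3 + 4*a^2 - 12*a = a*(a - 2)*(a + 6)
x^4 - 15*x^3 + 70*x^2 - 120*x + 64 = (x - 8)*(x - 4)*(x - 2)*(x - 1)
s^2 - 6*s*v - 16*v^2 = (s - 8*v)*(s + 2*v)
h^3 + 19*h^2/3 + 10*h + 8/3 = (h + 1/3)*(h + 2)*(h + 4)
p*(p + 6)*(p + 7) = p^3 + 13*p^2 + 42*p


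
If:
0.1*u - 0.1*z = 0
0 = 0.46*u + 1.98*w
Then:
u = z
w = -0.232323232323232*z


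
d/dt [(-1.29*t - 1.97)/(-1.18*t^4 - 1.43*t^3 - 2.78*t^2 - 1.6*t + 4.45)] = (1.5222*t^4 + 1.8447*t^3 + 3.5862*t^2 + 2.064*t - (1.29*t + 1.97)*(4.72*t^3 + 4.29*t^2 + 5.56*t + 1.6) - 5.7405)/(1.18*t^4 + 1.43*t^3 + 2.78*t^2 + 1.6*t - 4.45)^2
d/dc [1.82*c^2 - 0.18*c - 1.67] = 3.64*c - 0.18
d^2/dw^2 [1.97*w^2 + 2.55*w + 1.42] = 3.94000000000000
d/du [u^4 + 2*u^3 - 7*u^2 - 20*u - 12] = 4*u^3 + 6*u^2 - 14*u - 20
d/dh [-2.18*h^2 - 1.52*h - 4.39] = -4.36*h - 1.52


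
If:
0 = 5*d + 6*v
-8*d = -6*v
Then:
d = 0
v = 0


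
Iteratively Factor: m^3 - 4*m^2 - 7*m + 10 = (m - 5)*(m^2 + m - 2) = (m - 5)*(m - 1)*(m + 2)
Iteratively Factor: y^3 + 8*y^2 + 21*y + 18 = (y + 3)*(y^2 + 5*y + 6) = (y + 2)*(y + 3)*(y + 3)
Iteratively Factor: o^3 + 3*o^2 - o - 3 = (o - 1)*(o^2 + 4*o + 3) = (o - 1)*(o + 1)*(o + 3)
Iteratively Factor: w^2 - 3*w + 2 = (w - 1)*(w - 2)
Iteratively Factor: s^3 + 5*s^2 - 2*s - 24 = (s - 2)*(s^2 + 7*s + 12) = (s - 2)*(s + 4)*(s + 3)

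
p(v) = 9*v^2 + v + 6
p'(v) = 18*v + 1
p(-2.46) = 58.00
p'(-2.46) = -43.28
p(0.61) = 9.96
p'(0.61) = 11.98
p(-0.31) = 6.55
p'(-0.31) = -4.58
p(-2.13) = 44.70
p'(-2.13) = -37.34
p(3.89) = 146.08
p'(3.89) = 71.02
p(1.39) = 24.78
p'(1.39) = 26.02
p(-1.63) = 28.28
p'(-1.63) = -28.34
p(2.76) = 77.32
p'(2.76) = 50.68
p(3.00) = 90.00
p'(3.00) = 55.00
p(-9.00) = 726.00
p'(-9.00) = -161.00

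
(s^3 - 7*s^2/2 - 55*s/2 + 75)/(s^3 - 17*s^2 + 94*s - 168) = (2*s^2 + 5*s - 25)/(2*(s^2 - 11*s + 28))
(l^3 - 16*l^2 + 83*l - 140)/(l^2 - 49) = (l^2 - 9*l + 20)/(l + 7)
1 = 1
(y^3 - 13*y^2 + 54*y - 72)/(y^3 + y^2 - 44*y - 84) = (y^3 - 13*y^2 + 54*y - 72)/(y^3 + y^2 - 44*y - 84)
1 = 1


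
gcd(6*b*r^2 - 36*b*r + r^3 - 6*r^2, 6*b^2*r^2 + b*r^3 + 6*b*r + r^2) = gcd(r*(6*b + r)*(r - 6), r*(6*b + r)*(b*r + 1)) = 6*b*r + r^2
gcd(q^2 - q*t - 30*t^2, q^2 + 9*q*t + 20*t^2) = q + 5*t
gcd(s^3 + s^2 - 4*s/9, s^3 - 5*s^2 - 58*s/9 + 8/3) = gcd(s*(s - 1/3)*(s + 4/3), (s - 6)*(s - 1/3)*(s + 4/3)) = s^2 + s - 4/9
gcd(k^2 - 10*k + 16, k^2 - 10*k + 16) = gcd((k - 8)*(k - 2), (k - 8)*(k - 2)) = k^2 - 10*k + 16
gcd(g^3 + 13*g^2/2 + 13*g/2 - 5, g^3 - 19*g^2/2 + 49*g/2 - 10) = g - 1/2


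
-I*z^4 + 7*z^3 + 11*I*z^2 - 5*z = z*(z + I)*(z + 5*I)*(-I*z + 1)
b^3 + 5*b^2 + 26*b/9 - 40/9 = (b - 2/3)*(b + 5/3)*(b + 4)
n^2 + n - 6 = (n - 2)*(n + 3)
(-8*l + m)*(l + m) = -8*l^2 - 7*l*m + m^2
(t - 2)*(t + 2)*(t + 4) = t^3 + 4*t^2 - 4*t - 16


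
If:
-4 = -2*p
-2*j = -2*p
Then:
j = 2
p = 2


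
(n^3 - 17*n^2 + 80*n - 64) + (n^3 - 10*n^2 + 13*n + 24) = 2*n^3 - 27*n^2 + 93*n - 40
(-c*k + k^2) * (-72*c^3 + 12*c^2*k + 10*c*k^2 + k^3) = 72*c^4*k - 84*c^3*k^2 + 2*c^2*k^3 + 9*c*k^4 + k^5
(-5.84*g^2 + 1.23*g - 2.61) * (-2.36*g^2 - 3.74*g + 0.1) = 13.7824*g^4 + 18.9388*g^3 + 0.9754*g^2 + 9.8844*g - 0.261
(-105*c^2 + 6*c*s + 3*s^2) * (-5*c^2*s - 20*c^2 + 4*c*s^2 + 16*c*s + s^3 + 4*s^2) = 525*c^4*s + 2100*c^4 - 450*c^3*s^2 - 1800*c^3*s - 96*c^2*s^3 - 384*c^2*s^2 + 18*c*s^4 + 72*c*s^3 + 3*s^5 + 12*s^4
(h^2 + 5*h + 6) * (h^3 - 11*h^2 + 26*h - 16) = h^5 - 6*h^4 - 23*h^3 + 48*h^2 + 76*h - 96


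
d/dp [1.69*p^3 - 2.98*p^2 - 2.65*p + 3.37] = 5.07*p^2 - 5.96*p - 2.65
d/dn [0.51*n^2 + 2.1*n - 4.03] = 1.02*n + 2.1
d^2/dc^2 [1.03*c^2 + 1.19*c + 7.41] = 2.06000000000000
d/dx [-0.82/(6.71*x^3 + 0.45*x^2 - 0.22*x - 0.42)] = (16.5066*x^2 + 0.738*x - 0.1804)/(6.71*x^3 + 0.45*x^2 - 0.22*x - 0.42)^2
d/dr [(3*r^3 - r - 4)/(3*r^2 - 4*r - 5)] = (9*r^4 - 24*r^3 - 42*r^2 + 24*r - 11)/(9*r^4 - 24*r^3 - 14*r^2 + 40*r + 25)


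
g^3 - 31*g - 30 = (g - 6)*(g + 1)*(g + 5)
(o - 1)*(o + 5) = o^2 + 4*o - 5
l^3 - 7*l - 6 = (l - 3)*(l + 1)*(l + 2)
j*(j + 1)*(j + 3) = j^3 + 4*j^2 + 3*j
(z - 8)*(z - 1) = z^2 - 9*z + 8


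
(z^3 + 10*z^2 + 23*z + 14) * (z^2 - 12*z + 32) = z^5 - 2*z^4 - 65*z^3 + 58*z^2 + 568*z + 448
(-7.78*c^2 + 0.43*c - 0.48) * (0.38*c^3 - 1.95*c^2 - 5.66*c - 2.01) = -2.9564*c^5 + 15.3344*c^4 + 43.0139*c^3 + 14.14*c^2 + 1.8525*c + 0.9648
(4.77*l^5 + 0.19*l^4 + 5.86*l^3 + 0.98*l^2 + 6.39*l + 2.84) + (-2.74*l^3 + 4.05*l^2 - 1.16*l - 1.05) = 4.77*l^5 + 0.19*l^4 + 3.12*l^3 + 5.03*l^2 + 5.23*l + 1.79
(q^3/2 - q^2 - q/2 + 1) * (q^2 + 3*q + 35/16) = q^5/2 + q^4/2 - 77*q^3/32 - 43*q^2/16 + 61*q/32 + 35/16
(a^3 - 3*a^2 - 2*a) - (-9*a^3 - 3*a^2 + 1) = 10*a^3 - 2*a - 1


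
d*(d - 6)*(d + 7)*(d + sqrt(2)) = d^4 + d^3 + sqrt(2)*d^3 - 42*d^2 + sqrt(2)*d^2 - 42*sqrt(2)*d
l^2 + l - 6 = (l - 2)*(l + 3)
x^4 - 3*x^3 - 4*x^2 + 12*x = x*(x - 3)*(x - 2)*(x + 2)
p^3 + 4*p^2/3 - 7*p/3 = p*(p - 1)*(p + 7/3)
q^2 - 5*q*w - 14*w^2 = (q - 7*w)*(q + 2*w)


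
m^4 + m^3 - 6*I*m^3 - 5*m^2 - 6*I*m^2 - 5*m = m*(m + 1)*(m - 5*I)*(m - I)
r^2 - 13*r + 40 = (r - 8)*(r - 5)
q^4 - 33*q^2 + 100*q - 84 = (q - 3)*(q - 2)^2*(q + 7)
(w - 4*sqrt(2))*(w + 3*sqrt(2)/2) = w^2 - 5*sqrt(2)*w/2 - 12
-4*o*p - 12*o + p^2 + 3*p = (-4*o + p)*(p + 3)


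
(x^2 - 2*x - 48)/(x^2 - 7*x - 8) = (x + 6)/(x + 1)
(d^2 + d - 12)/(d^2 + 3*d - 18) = (d + 4)/(d + 6)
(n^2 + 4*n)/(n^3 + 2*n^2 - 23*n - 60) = n/(n^2 - 2*n - 15)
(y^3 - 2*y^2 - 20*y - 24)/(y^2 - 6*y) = y + 4 + 4/y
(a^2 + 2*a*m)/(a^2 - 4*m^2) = a/(a - 2*m)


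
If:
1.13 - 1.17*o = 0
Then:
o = 0.97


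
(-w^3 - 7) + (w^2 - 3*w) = -w^3 + w^2 - 3*w - 7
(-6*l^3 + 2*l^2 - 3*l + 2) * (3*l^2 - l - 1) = -18*l^5 + 12*l^4 - 5*l^3 + 7*l^2 + l - 2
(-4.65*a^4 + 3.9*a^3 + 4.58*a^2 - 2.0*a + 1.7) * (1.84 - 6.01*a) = 27.9465*a^5 - 31.995*a^4 - 20.3498*a^3 + 20.4472*a^2 - 13.897*a + 3.128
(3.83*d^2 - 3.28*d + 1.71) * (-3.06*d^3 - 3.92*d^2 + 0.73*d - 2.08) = -11.7198*d^5 - 4.9768*d^4 + 10.4209*d^3 - 17.064*d^2 + 8.0707*d - 3.5568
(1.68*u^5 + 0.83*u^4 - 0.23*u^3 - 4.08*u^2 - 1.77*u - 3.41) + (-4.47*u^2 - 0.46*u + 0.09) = 1.68*u^5 + 0.83*u^4 - 0.23*u^3 - 8.55*u^2 - 2.23*u - 3.32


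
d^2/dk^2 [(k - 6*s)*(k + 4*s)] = 2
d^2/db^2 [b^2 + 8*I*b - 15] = 2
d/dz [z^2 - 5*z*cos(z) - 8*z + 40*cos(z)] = 5*z*sin(z) + 2*z - 40*sin(z) - 5*cos(z) - 8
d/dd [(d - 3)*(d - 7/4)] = 2*d - 19/4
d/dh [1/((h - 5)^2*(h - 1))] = ((1 - h)*(h - 5) - 2*(h - 1)^2)/((h - 5)^3*(h - 1)^3)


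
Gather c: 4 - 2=2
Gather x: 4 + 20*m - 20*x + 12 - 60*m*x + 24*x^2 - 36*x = 20*m + 24*x^2 + x*(-60*m - 56) + 16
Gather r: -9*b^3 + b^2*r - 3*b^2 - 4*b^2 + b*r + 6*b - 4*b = -9*b^3 - 7*b^2 + 2*b + r*(b^2 + b)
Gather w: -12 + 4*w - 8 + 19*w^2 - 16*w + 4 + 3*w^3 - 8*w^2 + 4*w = 3*w^3 + 11*w^2 - 8*w - 16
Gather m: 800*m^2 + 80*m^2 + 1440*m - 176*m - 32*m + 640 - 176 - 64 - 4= 880*m^2 + 1232*m + 396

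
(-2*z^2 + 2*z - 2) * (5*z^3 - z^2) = -10*z^5 + 12*z^4 - 12*z^3 + 2*z^2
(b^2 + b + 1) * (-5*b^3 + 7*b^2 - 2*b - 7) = -5*b^5 + 2*b^4 - 2*b^2 - 9*b - 7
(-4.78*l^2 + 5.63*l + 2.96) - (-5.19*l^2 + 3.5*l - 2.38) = 0.41*l^2 + 2.13*l + 5.34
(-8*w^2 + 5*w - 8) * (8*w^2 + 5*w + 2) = -64*w^4 - 55*w^2 - 30*w - 16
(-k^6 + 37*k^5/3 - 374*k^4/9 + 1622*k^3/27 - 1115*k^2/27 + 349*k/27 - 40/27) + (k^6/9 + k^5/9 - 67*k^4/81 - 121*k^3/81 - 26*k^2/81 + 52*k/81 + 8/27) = -8*k^6/9 + 112*k^5/9 - 3433*k^4/81 + 4745*k^3/81 - 3371*k^2/81 + 1099*k/81 - 32/27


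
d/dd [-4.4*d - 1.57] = -4.40000000000000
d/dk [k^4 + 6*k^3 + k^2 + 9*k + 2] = 4*k^3 + 18*k^2 + 2*k + 9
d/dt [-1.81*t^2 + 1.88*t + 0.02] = 1.88 - 3.62*t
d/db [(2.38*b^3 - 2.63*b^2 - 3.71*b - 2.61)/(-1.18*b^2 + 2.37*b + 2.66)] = (-2.8084*b^4 + 11.2812*b^3 + 8.3815*b^2 - 20.1512*b - 3.6829)/(1.3924*b^4 - 5.5932*b^3 - 0.660699999999999*b^2 + 12.6084*b + 7.0756)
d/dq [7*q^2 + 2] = 14*q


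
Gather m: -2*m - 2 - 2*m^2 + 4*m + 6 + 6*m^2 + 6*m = 4*m^2 + 8*m + 4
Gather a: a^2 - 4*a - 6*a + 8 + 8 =a^2 - 10*a + 16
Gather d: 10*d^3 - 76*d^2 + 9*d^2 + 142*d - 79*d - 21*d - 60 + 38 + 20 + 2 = 10*d^3 - 67*d^2 + 42*d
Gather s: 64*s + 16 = 64*s + 16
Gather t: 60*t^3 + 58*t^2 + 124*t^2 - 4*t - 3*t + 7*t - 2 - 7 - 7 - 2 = 60*t^3 + 182*t^2 - 18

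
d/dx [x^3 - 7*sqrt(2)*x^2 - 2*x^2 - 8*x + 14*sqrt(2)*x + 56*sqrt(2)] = 3*x^2 - 14*sqrt(2)*x - 4*x - 8 + 14*sqrt(2)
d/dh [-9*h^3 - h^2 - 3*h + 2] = -27*h^2 - 2*h - 3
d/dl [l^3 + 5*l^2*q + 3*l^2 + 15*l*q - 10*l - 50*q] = 3*l^2 + 10*l*q + 6*l + 15*q - 10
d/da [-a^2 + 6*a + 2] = 6 - 2*a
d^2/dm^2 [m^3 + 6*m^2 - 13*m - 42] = 6*m + 12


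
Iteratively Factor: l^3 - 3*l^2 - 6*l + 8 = (l + 2)*(l^2 - 5*l + 4) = (l - 4)*(l + 2)*(l - 1)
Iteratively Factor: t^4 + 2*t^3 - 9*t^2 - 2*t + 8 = (t + 4)*(t^3 - 2*t^2 - t + 2) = (t + 1)*(t + 4)*(t^2 - 3*t + 2) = (t - 2)*(t + 1)*(t + 4)*(t - 1)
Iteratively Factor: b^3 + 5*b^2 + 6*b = (b)*(b^2 + 5*b + 6) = b*(b + 2)*(b + 3)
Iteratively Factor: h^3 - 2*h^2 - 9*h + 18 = (h - 2)*(h^2 - 9) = (h - 3)*(h - 2)*(h + 3)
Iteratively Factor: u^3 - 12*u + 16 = (u - 2)*(u^2 + 2*u - 8) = (u - 2)^2*(u + 4)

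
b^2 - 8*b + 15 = (b - 5)*(b - 3)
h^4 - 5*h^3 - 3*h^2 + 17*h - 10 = (h - 5)*(h - 1)^2*(h + 2)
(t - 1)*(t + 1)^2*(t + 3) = t^4 + 4*t^3 + 2*t^2 - 4*t - 3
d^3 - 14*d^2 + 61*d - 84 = (d - 7)*(d - 4)*(d - 3)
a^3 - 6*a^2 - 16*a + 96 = (a - 6)*(a - 4)*(a + 4)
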